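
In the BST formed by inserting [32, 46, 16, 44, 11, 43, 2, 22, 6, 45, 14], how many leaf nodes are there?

Tree built from: [32, 46, 16, 44, 11, 43, 2, 22, 6, 45, 14]
Tree (level-order array): [32, 16, 46, 11, 22, 44, None, 2, 14, None, None, 43, 45, None, 6]
Rule: A leaf has 0 children.
Per-node child counts:
  node 32: 2 child(ren)
  node 16: 2 child(ren)
  node 11: 2 child(ren)
  node 2: 1 child(ren)
  node 6: 0 child(ren)
  node 14: 0 child(ren)
  node 22: 0 child(ren)
  node 46: 1 child(ren)
  node 44: 2 child(ren)
  node 43: 0 child(ren)
  node 45: 0 child(ren)
Matching nodes: [6, 14, 22, 43, 45]
Count of leaf nodes: 5


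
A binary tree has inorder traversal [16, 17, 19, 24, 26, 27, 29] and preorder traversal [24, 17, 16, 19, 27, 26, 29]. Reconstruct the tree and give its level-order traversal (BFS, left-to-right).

Inorder:  [16, 17, 19, 24, 26, 27, 29]
Preorder: [24, 17, 16, 19, 27, 26, 29]
Algorithm: preorder visits root first, so consume preorder in order;
for each root, split the current inorder slice at that value into
left-subtree inorder and right-subtree inorder, then recurse.
Recursive splits:
  root=24; inorder splits into left=[16, 17, 19], right=[26, 27, 29]
  root=17; inorder splits into left=[16], right=[19]
  root=16; inorder splits into left=[], right=[]
  root=19; inorder splits into left=[], right=[]
  root=27; inorder splits into left=[26], right=[29]
  root=26; inorder splits into left=[], right=[]
  root=29; inorder splits into left=[], right=[]
Reconstructed level-order: [24, 17, 27, 16, 19, 26, 29]


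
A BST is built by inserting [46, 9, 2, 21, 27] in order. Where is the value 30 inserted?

Starting tree (level order): [46, 9, None, 2, 21, None, None, None, 27]
Insertion path: 46 -> 9 -> 21 -> 27
Result: insert 30 as right child of 27
Final tree (level order): [46, 9, None, 2, 21, None, None, None, 27, None, 30]


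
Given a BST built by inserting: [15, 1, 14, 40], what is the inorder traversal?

Tree insertion order: [15, 1, 14, 40]
Tree (level-order array): [15, 1, 40, None, 14]
Inorder traversal: [1, 14, 15, 40]


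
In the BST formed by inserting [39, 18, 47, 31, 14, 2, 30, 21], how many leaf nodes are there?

Tree built from: [39, 18, 47, 31, 14, 2, 30, 21]
Tree (level-order array): [39, 18, 47, 14, 31, None, None, 2, None, 30, None, None, None, 21]
Rule: A leaf has 0 children.
Per-node child counts:
  node 39: 2 child(ren)
  node 18: 2 child(ren)
  node 14: 1 child(ren)
  node 2: 0 child(ren)
  node 31: 1 child(ren)
  node 30: 1 child(ren)
  node 21: 0 child(ren)
  node 47: 0 child(ren)
Matching nodes: [2, 21, 47]
Count of leaf nodes: 3


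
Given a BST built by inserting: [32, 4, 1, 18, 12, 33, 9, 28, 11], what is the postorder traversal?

Tree insertion order: [32, 4, 1, 18, 12, 33, 9, 28, 11]
Tree (level-order array): [32, 4, 33, 1, 18, None, None, None, None, 12, 28, 9, None, None, None, None, 11]
Postorder traversal: [1, 11, 9, 12, 28, 18, 4, 33, 32]


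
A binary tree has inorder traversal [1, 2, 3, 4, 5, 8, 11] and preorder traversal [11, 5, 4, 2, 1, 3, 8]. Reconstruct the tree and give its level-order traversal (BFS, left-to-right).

Inorder:  [1, 2, 3, 4, 5, 8, 11]
Preorder: [11, 5, 4, 2, 1, 3, 8]
Algorithm: preorder visits root first, so consume preorder in order;
for each root, split the current inorder slice at that value into
left-subtree inorder and right-subtree inorder, then recurse.
Recursive splits:
  root=11; inorder splits into left=[1, 2, 3, 4, 5, 8], right=[]
  root=5; inorder splits into left=[1, 2, 3, 4], right=[8]
  root=4; inorder splits into left=[1, 2, 3], right=[]
  root=2; inorder splits into left=[1], right=[3]
  root=1; inorder splits into left=[], right=[]
  root=3; inorder splits into left=[], right=[]
  root=8; inorder splits into left=[], right=[]
Reconstructed level-order: [11, 5, 4, 8, 2, 1, 3]


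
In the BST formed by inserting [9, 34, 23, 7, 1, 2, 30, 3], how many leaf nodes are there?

Tree built from: [9, 34, 23, 7, 1, 2, 30, 3]
Tree (level-order array): [9, 7, 34, 1, None, 23, None, None, 2, None, 30, None, 3]
Rule: A leaf has 0 children.
Per-node child counts:
  node 9: 2 child(ren)
  node 7: 1 child(ren)
  node 1: 1 child(ren)
  node 2: 1 child(ren)
  node 3: 0 child(ren)
  node 34: 1 child(ren)
  node 23: 1 child(ren)
  node 30: 0 child(ren)
Matching nodes: [3, 30]
Count of leaf nodes: 2


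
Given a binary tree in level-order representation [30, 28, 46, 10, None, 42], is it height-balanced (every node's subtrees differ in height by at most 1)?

Tree (level-order array): [30, 28, 46, 10, None, 42]
Definition: a tree is height-balanced if, at every node, |h(left) - h(right)| <= 1 (empty subtree has height -1).
Bottom-up per-node check:
  node 10: h_left=-1, h_right=-1, diff=0 [OK], height=0
  node 28: h_left=0, h_right=-1, diff=1 [OK], height=1
  node 42: h_left=-1, h_right=-1, diff=0 [OK], height=0
  node 46: h_left=0, h_right=-1, diff=1 [OK], height=1
  node 30: h_left=1, h_right=1, diff=0 [OK], height=2
All nodes satisfy the balance condition.
Result: Balanced


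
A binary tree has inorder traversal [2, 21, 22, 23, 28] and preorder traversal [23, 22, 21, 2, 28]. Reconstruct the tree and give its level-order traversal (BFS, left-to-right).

Inorder:  [2, 21, 22, 23, 28]
Preorder: [23, 22, 21, 2, 28]
Algorithm: preorder visits root first, so consume preorder in order;
for each root, split the current inorder slice at that value into
left-subtree inorder and right-subtree inorder, then recurse.
Recursive splits:
  root=23; inorder splits into left=[2, 21, 22], right=[28]
  root=22; inorder splits into left=[2, 21], right=[]
  root=21; inorder splits into left=[2], right=[]
  root=2; inorder splits into left=[], right=[]
  root=28; inorder splits into left=[], right=[]
Reconstructed level-order: [23, 22, 28, 21, 2]


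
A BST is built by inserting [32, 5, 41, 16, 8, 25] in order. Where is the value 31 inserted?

Starting tree (level order): [32, 5, 41, None, 16, None, None, 8, 25]
Insertion path: 32 -> 5 -> 16 -> 25
Result: insert 31 as right child of 25
Final tree (level order): [32, 5, 41, None, 16, None, None, 8, 25, None, None, None, 31]


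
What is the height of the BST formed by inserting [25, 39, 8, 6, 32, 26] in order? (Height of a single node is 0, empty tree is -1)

Insertion order: [25, 39, 8, 6, 32, 26]
Tree (level-order array): [25, 8, 39, 6, None, 32, None, None, None, 26]
Compute height bottom-up (empty subtree = -1):
  height(6) = 1 + max(-1, -1) = 0
  height(8) = 1 + max(0, -1) = 1
  height(26) = 1 + max(-1, -1) = 0
  height(32) = 1 + max(0, -1) = 1
  height(39) = 1 + max(1, -1) = 2
  height(25) = 1 + max(1, 2) = 3
Height = 3


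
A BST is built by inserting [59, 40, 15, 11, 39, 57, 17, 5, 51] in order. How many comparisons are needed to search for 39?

Search path for 39: 59 -> 40 -> 15 -> 39
Found: True
Comparisons: 4


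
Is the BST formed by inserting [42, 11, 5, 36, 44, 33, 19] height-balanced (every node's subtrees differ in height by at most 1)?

Tree (level-order array): [42, 11, 44, 5, 36, None, None, None, None, 33, None, 19]
Definition: a tree is height-balanced if, at every node, |h(left) - h(right)| <= 1 (empty subtree has height -1).
Bottom-up per-node check:
  node 5: h_left=-1, h_right=-1, diff=0 [OK], height=0
  node 19: h_left=-1, h_right=-1, diff=0 [OK], height=0
  node 33: h_left=0, h_right=-1, diff=1 [OK], height=1
  node 36: h_left=1, h_right=-1, diff=2 [FAIL (|1--1|=2 > 1)], height=2
  node 11: h_left=0, h_right=2, diff=2 [FAIL (|0-2|=2 > 1)], height=3
  node 44: h_left=-1, h_right=-1, diff=0 [OK], height=0
  node 42: h_left=3, h_right=0, diff=3 [FAIL (|3-0|=3 > 1)], height=4
Node 36 violates the condition: |1 - -1| = 2 > 1.
Result: Not balanced


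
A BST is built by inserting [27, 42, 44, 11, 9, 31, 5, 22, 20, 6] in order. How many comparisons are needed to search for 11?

Search path for 11: 27 -> 11
Found: True
Comparisons: 2


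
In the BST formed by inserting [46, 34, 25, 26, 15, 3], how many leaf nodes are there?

Tree built from: [46, 34, 25, 26, 15, 3]
Tree (level-order array): [46, 34, None, 25, None, 15, 26, 3]
Rule: A leaf has 0 children.
Per-node child counts:
  node 46: 1 child(ren)
  node 34: 1 child(ren)
  node 25: 2 child(ren)
  node 15: 1 child(ren)
  node 3: 0 child(ren)
  node 26: 0 child(ren)
Matching nodes: [3, 26]
Count of leaf nodes: 2


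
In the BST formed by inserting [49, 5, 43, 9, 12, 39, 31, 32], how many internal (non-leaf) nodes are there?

Tree built from: [49, 5, 43, 9, 12, 39, 31, 32]
Tree (level-order array): [49, 5, None, None, 43, 9, None, None, 12, None, 39, 31, None, None, 32]
Rule: An internal node has at least one child.
Per-node child counts:
  node 49: 1 child(ren)
  node 5: 1 child(ren)
  node 43: 1 child(ren)
  node 9: 1 child(ren)
  node 12: 1 child(ren)
  node 39: 1 child(ren)
  node 31: 1 child(ren)
  node 32: 0 child(ren)
Matching nodes: [49, 5, 43, 9, 12, 39, 31]
Count of internal (non-leaf) nodes: 7


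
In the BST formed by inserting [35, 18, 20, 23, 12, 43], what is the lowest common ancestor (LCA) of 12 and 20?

Tree insertion order: [35, 18, 20, 23, 12, 43]
Tree (level-order array): [35, 18, 43, 12, 20, None, None, None, None, None, 23]
In a BST, the LCA of p=12, q=20 is the first node v on the
root-to-leaf path with p <= v <= q (go left if both < v, right if both > v).
Walk from root:
  at 35: both 12 and 20 < 35, go left
  at 18: 12 <= 18 <= 20, this is the LCA
LCA = 18


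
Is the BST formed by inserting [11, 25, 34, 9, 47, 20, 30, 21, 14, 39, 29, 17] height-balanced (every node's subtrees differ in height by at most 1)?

Tree (level-order array): [11, 9, 25, None, None, 20, 34, 14, 21, 30, 47, None, 17, None, None, 29, None, 39]
Definition: a tree is height-balanced if, at every node, |h(left) - h(right)| <= 1 (empty subtree has height -1).
Bottom-up per-node check:
  node 9: h_left=-1, h_right=-1, diff=0 [OK], height=0
  node 17: h_left=-1, h_right=-1, diff=0 [OK], height=0
  node 14: h_left=-1, h_right=0, diff=1 [OK], height=1
  node 21: h_left=-1, h_right=-1, diff=0 [OK], height=0
  node 20: h_left=1, h_right=0, diff=1 [OK], height=2
  node 29: h_left=-1, h_right=-1, diff=0 [OK], height=0
  node 30: h_left=0, h_right=-1, diff=1 [OK], height=1
  node 39: h_left=-1, h_right=-1, diff=0 [OK], height=0
  node 47: h_left=0, h_right=-1, diff=1 [OK], height=1
  node 34: h_left=1, h_right=1, diff=0 [OK], height=2
  node 25: h_left=2, h_right=2, diff=0 [OK], height=3
  node 11: h_left=0, h_right=3, diff=3 [FAIL (|0-3|=3 > 1)], height=4
Node 11 violates the condition: |0 - 3| = 3 > 1.
Result: Not balanced


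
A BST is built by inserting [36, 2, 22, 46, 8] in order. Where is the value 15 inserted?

Starting tree (level order): [36, 2, 46, None, 22, None, None, 8]
Insertion path: 36 -> 2 -> 22 -> 8
Result: insert 15 as right child of 8
Final tree (level order): [36, 2, 46, None, 22, None, None, 8, None, None, 15]


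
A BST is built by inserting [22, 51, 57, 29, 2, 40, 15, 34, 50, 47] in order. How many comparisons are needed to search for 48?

Search path for 48: 22 -> 51 -> 29 -> 40 -> 50 -> 47
Found: False
Comparisons: 6


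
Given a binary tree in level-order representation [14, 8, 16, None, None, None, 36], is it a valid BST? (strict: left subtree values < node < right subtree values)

Level-order array: [14, 8, 16, None, None, None, 36]
Validate using subtree bounds (lo, hi): at each node, require lo < value < hi,
then recurse left with hi=value and right with lo=value.
Preorder trace (stopping at first violation):
  at node 14 with bounds (-inf, +inf): OK
  at node 8 with bounds (-inf, 14): OK
  at node 16 with bounds (14, +inf): OK
  at node 36 with bounds (16, +inf): OK
No violation found at any node.
Result: Valid BST


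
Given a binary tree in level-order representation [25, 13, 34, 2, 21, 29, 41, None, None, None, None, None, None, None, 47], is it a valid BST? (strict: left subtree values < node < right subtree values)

Level-order array: [25, 13, 34, 2, 21, 29, 41, None, None, None, None, None, None, None, 47]
Validate using subtree bounds (lo, hi): at each node, require lo < value < hi,
then recurse left with hi=value and right with lo=value.
Preorder trace (stopping at first violation):
  at node 25 with bounds (-inf, +inf): OK
  at node 13 with bounds (-inf, 25): OK
  at node 2 with bounds (-inf, 13): OK
  at node 21 with bounds (13, 25): OK
  at node 34 with bounds (25, +inf): OK
  at node 29 with bounds (25, 34): OK
  at node 41 with bounds (34, +inf): OK
  at node 47 with bounds (41, +inf): OK
No violation found at any node.
Result: Valid BST


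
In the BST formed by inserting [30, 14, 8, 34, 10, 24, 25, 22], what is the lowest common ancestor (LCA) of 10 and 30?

Tree insertion order: [30, 14, 8, 34, 10, 24, 25, 22]
Tree (level-order array): [30, 14, 34, 8, 24, None, None, None, 10, 22, 25]
In a BST, the LCA of p=10, q=30 is the first node v on the
root-to-leaf path with p <= v <= q (go left if both < v, right if both > v).
Walk from root:
  at 30: 10 <= 30 <= 30, this is the LCA
LCA = 30


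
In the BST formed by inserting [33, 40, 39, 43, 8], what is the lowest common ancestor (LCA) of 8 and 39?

Tree insertion order: [33, 40, 39, 43, 8]
Tree (level-order array): [33, 8, 40, None, None, 39, 43]
In a BST, the LCA of p=8, q=39 is the first node v on the
root-to-leaf path with p <= v <= q (go left if both < v, right if both > v).
Walk from root:
  at 33: 8 <= 33 <= 39, this is the LCA
LCA = 33


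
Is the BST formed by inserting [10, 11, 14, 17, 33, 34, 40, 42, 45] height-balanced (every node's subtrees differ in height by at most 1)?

Tree (level-order array): [10, None, 11, None, 14, None, 17, None, 33, None, 34, None, 40, None, 42, None, 45]
Definition: a tree is height-balanced if, at every node, |h(left) - h(right)| <= 1 (empty subtree has height -1).
Bottom-up per-node check:
  node 45: h_left=-1, h_right=-1, diff=0 [OK], height=0
  node 42: h_left=-1, h_right=0, diff=1 [OK], height=1
  node 40: h_left=-1, h_right=1, diff=2 [FAIL (|-1-1|=2 > 1)], height=2
  node 34: h_left=-1, h_right=2, diff=3 [FAIL (|-1-2|=3 > 1)], height=3
  node 33: h_left=-1, h_right=3, diff=4 [FAIL (|-1-3|=4 > 1)], height=4
  node 17: h_left=-1, h_right=4, diff=5 [FAIL (|-1-4|=5 > 1)], height=5
  node 14: h_left=-1, h_right=5, diff=6 [FAIL (|-1-5|=6 > 1)], height=6
  node 11: h_left=-1, h_right=6, diff=7 [FAIL (|-1-6|=7 > 1)], height=7
  node 10: h_left=-1, h_right=7, diff=8 [FAIL (|-1-7|=8 > 1)], height=8
Node 40 violates the condition: |-1 - 1| = 2 > 1.
Result: Not balanced


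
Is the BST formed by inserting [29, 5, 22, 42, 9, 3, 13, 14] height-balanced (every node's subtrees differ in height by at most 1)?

Tree (level-order array): [29, 5, 42, 3, 22, None, None, None, None, 9, None, None, 13, None, 14]
Definition: a tree is height-balanced if, at every node, |h(left) - h(right)| <= 1 (empty subtree has height -1).
Bottom-up per-node check:
  node 3: h_left=-1, h_right=-1, diff=0 [OK], height=0
  node 14: h_left=-1, h_right=-1, diff=0 [OK], height=0
  node 13: h_left=-1, h_right=0, diff=1 [OK], height=1
  node 9: h_left=-1, h_right=1, diff=2 [FAIL (|-1-1|=2 > 1)], height=2
  node 22: h_left=2, h_right=-1, diff=3 [FAIL (|2--1|=3 > 1)], height=3
  node 5: h_left=0, h_right=3, diff=3 [FAIL (|0-3|=3 > 1)], height=4
  node 42: h_left=-1, h_right=-1, diff=0 [OK], height=0
  node 29: h_left=4, h_right=0, diff=4 [FAIL (|4-0|=4 > 1)], height=5
Node 9 violates the condition: |-1 - 1| = 2 > 1.
Result: Not balanced


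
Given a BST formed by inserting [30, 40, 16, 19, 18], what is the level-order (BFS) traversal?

Tree insertion order: [30, 40, 16, 19, 18]
Tree (level-order array): [30, 16, 40, None, 19, None, None, 18]
BFS from the root, enqueuing left then right child of each popped node:
  queue [30] -> pop 30, enqueue [16, 40], visited so far: [30]
  queue [16, 40] -> pop 16, enqueue [19], visited so far: [30, 16]
  queue [40, 19] -> pop 40, enqueue [none], visited so far: [30, 16, 40]
  queue [19] -> pop 19, enqueue [18], visited so far: [30, 16, 40, 19]
  queue [18] -> pop 18, enqueue [none], visited so far: [30, 16, 40, 19, 18]
Result: [30, 16, 40, 19, 18]


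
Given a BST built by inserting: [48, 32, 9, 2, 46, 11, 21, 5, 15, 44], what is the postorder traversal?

Tree insertion order: [48, 32, 9, 2, 46, 11, 21, 5, 15, 44]
Tree (level-order array): [48, 32, None, 9, 46, 2, 11, 44, None, None, 5, None, 21, None, None, None, None, 15]
Postorder traversal: [5, 2, 15, 21, 11, 9, 44, 46, 32, 48]


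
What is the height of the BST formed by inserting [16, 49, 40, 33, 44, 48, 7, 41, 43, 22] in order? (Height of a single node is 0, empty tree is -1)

Insertion order: [16, 49, 40, 33, 44, 48, 7, 41, 43, 22]
Tree (level-order array): [16, 7, 49, None, None, 40, None, 33, 44, 22, None, 41, 48, None, None, None, 43]
Compute height bottom-up (empty subtree = -1):
  height(7) = 1 + max(-1, -1) = 0
  height(22) = 1 + max(-1, -1) = 0
  height(33) = 1 + max(0, -1) = 1
  height(43) = 1 + max(-1, -1) = 0
  height(41) = 1 + max(-1, 0) = 1
  height(48) = 1 + max(-1, -1) = 0
  height(44) = 1 + max(1, 0) = 2
  height(40) = 1 + max(1, 2) = 3
  height(49) = 1 + max(3, -1) = 4
  height(16) = 1 + max(0, 4) = 5
Height = 5


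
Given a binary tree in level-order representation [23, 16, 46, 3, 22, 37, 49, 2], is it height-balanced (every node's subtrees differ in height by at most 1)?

Tree (level-order array): [23, 16, 46, 3, 22, 37, 49, 2]
Definition: a tree is height-balanced if, at every node, |h(left) - h(right)| <= 1 (empty subtree has height -1).
Bottom-up per-node check:
  node 2: h_left=-1, h_right=-1, diff=0 [OK], height=0
  node 3: h_left=0, h_right=-1, diff=1 [OK], height=1
  node 22: h_left=-1, h_right=-1, diff=0 [OK], height=0
  node 16: h_left=1, h_right=0, diff=1 [OK], height=2
  node 37: h_left=-1, h_right=-1, diff=0 [OK], height=0
  node 49: h_left=-1, h_right=-1, diff=0 [OK], height=0
  node 46: h_left=0, h_right=0, diff=0 [OK], height=1
  node 23: h_left=2, h_right=1, diff=1 [OK], height=3
All nodes satisfy the balance condition.
Result: Balanced


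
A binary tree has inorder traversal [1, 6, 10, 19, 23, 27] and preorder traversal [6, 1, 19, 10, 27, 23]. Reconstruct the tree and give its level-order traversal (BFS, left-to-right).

Inorder:  [1, 6, 10, 19, 23, 27]
Preorder: [6, 1, 19, 10, 27, 23]
Algorithm: preorder visits root first, so consume preorder in order;
for each root, split the current inorder slice at that value into
left-subtree inorder and right-subtree inorder, then recurse.
Recursive splits:
  root=6; inorder splits into left=[1], right=[10, 19, 23, 27]
  root=1; inorder splits into left=[], right=[]
  root=19; inorder splits into left=[10], right=[23, 27]
  root=10; inorder splits into left=[], right=[]
  root=27; inorder splits into left=[23], right=[]
  root=23; inorder splits into left=[], right=[]
Reconstructed level-order: [6, 1, 19, 10, 27, 23]


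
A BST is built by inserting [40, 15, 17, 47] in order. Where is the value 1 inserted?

Starting tree (level order): [40, 15, 47, None, 17]
Insertion path: 40 -> 15
Result: insert 1 as left child of 15
Final tree (level order): [40, 15, 47, 1, 17]


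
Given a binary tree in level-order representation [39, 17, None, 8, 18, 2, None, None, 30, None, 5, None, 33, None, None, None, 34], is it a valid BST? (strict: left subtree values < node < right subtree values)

Level-order array: [39, 17, None, 8, 18, 2, None, None, 30, None, 5, None, 33, None, None, None, 34]
Validate using subtree bounds (lo, hi): at each node, require lo < value < hi,
then recurse left with hi=value and right with lo=value.
Preorder trace (stopping at first violation):
  at node 39 with bounds (-inf, +inf): OK
  at node 17 with bounds (-inf, 39): OK
  at node 8 with bounds (-inf, 17): OK
  at node 2 with bounds (-inf, 8): OK
  at node 5 with bounds (2, 8): OK
  at node 18 with bounds (17, 39): OK
  at node 30 with bounds (18, 39): OK
  at node 33 with bounds (30, 39): OK
  at node 34 with bounds (33, 39): OK
No violation found at any node.
Result: Valid BST


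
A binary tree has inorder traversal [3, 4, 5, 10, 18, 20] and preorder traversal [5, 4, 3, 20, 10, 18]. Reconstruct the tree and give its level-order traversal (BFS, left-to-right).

Inorder:  [3, 4, 5, 10, 18, 20]
Preorder: [5, 4, 3, 20, 10, 18]
Algorithm: preorder visits root first, so consume preorder in order;
for each root, split the current inorder slice at that value into
left-subtree inorder and right-subtree inorder, then recurse.
Recursive splits:
  root=5; inorder splits into left=[3, 4], right=[10, 18, 20]
  root=4; inorder splits into left=[3], right=[]
  root=3; inorder splits into left=[], right=[]
  root=20; inorder splits into left=[10, 18], right=[]
  root=10; inorder splits into left=[], right=[18]
  root=18; inorder splits into left=[], right=[]
Reconstructed level-order: [5, 4, 20, 3, 10, 18]


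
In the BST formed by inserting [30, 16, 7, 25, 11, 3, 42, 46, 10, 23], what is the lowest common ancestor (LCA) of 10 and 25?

Tree insertion order: [30, 16, 7, 25, 11, 3, 42, 46, 10, 23]
Tree (level-order array): [30, 16, 42, 7, 25, None, 46, 3, 11, 23, None, None, None, None, None, 10]
In a BST, the LCA of p=10, q=25 is the first node v on the
root-to-leaf path with p <= v <= q (go left if both < v, right if both > v).
Walk from root:
  at 30: both 10 and 25 < 30, go left
  at 16: 10 <= 16 <= 25, this is the LCA
LCA = 16


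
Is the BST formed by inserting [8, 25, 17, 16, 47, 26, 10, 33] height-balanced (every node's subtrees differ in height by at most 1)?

Tree (level-order array): [8, None, 25, 17, 47, 16, None, 26, None, 10, None, None, 33]
Definition: a tree is height-balanced if, at every node, |h(left) - h(right)| <= 1 (empty subtree has height -1).
Bottom-up per-node check:
  node 10: h_left=-1, h_right=-1, diff=0 [OK], height=0
  node 16: h_left=0, h_right=-1, diff=1 [OK], height=1
  node 17: h_left=1, h_right=-1, diff=2 [FAIL (|1--1|=2 > 1)], height=2
  node 33: h_left=-1, h_right=-1, diff=0 [OK], height=0
  node 26: h_left=-1, h_right=0, diff=1 [OK], height=1
  node 47: h_left=1, h_right=-1, diff=2 [FAIL (|1--1|=2 > 1)], height=2
  node 25: h_left=2, h_right=2, diff=0 [OK], height=3
  node 8: h_left=-1, h_right=3, diff=4 [FAIL (|-1-3|=4 > 1)], height=4
Node 17 violates the condition: |1 - -1| = 2 > 1.
Result: Not balanced


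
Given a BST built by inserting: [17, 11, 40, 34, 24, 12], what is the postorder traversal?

Tree insertion order: [17, 11, 40, 34, 24, 12]
Tree (level-order array): [17, 11, 40, None, 12, 34, None, None, None, 24]
Postorder traversal: [12, 11, 24, 34, 40, 17]


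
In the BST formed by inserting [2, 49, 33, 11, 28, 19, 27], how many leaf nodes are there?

Tree built from: [2, 49, 33, 11, 28, 19, 27]
Tree (level-order array): [2, None, 49, 33, None, 11, None, None, 28, 19, None, None, 27]
Rule: A leaf has 0 children.
Per-node child counts:
  node 2: 1 child(ren)
  node 49: 1 child(ren)
  node 33: 1 child(ren)
  node 11: 1 child(ren)
  node 28: 1 child(ren)
  node 19: 1 child(ren)
  node 27: 0 child(ren)
Matching nodes: [27]
Count of leaf nodes: 1


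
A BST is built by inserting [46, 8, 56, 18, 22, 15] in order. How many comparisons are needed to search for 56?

Search path for 56: 46 -> 56
Found: True
Comparisons: 2


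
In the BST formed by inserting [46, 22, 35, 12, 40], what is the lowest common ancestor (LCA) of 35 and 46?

Tree insertion order: [46, 22, 35, 12, 40]
Tree (level-order array): [46, 22, None, 12, 35, None, None, None, 40]
In a BST, the LCA of p=35, q=46 is the first node v on the
root-to-leaf path with p <= v <= q (go left if both < v, right if both > v).
Walk from root:
  at 46: 35 <= 46 <= 46, this is the LCA
LCA = 46


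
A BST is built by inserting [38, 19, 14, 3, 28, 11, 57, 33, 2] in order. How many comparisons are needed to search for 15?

Search path for 15: 38 -> 19 -> 14
Found: False
Comparisons: 3


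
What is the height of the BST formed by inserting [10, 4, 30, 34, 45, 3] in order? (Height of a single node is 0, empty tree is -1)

Insertion order: [10, 4, 30, 34, 45, 3]
Tree (level-order array): [10, 4, 30, 3, None, None, 34, None, None, None, 45]
Compute height bottom-up (empty subtree = -1):
  height(3) = 1 + max(-1, -1) = 0
  height(4) = 1 + max(0, -1) = 1
  height(45) = 1 + max(-1, -1) = 0
  height(34) = 1 + max(-1, 0) = 1
  height(30) = 1 + max(-1, 1) = 2
  height(10) = 1 + max(1, 2) = 3
Height = 3


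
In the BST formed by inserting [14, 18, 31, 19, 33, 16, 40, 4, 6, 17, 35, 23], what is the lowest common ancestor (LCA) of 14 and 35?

Tree insertion order: [14, 18, 31, 19, 33, 16, 40, 4, 6, 17, 35, 23]
Tree (level-order array): [14, 4, 18, None, 6, 16, 31, None, None, None, 17, 19, 33, None, None, None, 23, None, 40, None, None, 35]
In a BST, the LCA of p=14, q=35 is the first node v on the
root-to-leaf path with p <= v <= q (go left if both < v, right if both > v).
Walk from root:
  at 14: 14 <= 14 <= 35, this is the LCA
LCA = 14


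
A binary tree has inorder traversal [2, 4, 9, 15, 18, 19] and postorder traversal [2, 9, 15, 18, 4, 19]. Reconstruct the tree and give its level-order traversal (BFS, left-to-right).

Inorder:   [2, 4, 9, 15, 18, 19]
Postorder: [2, 9, 15, 18, 4, 19]
Algorithm: postorder visits root last, so walk postorder right-to-left;
each value is the root of the current inorder slice — split it at that
value, recurse on the right subtree first, then the left.
Recursive splits:
  root=19; inorder splits into left=[2, 4, 9, 15, 18], right=[]
  root=4; inorder splits into left=[2], right=[9, 15, 18]
  root=18; inorder splits into left=[9, 15], right=[]
  root=15; inorder splits into left=[9], right=[]
  root=9; inorder splits into left=[], right=[]
  root=2; inorder splits into left=[], right=[]
Reconstructed level-order: [19, 4, 2, 18, 15, 9]


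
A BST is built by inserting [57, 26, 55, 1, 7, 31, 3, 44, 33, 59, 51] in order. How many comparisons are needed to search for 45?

Search path for 45: 57 -> 26 -> 55 -> 31 -> 44 -> 51
Found: False
Comparisons: 6


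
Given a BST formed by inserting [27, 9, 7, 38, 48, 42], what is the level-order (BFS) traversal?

Tree insertion order: [27, 9, 7, 38, 48, 42]
Tree (level-order array): [27, 9, 38, 7, None, None, 48, None, None, 42]
BFS from the root, enqueuing left then right child of each popped node:
  queue [27] -> pop 27, enqueue [9, 38], visited so far: [27]
  queue [9, 38] -> pop 9, enqueue [7], visited so far: [27, 9]
  queue [38, 7] -> pop 38, enqueue [48], visited so far: [27, 9, 38]
  queue [7, 48] -> pop 7, enqueue [none], visited so far: [27, 9, 38, 7]
  queue [48] -> pop 48, enqueue [42], visited so far: [27, 9, 38, 7, 48]
  queue [42] -> pop 42, enqueue [none], visited so far: [27, 9, 38, 7, 48, 42]
Result: [27, 9, 38, 7, 48, 42]


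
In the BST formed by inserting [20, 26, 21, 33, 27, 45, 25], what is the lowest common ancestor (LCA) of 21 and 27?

Tree insertion order: [20, 26, 21, 33, 27, 45, 25]
Tree (level-order array): [20, None, 26, 21, 33, None, 25, 27, 45]
In a BST, the LCA of p=21, q=27 is the first node v on the
root-to-leaf path with p <= v <= q (go left if both < v, right if both > v).
Walk from root:
  at 20: both 21 and 27 > 20, go right
  at 26: 21 <= 26 <= 27, this is the LCA
LCA = 26


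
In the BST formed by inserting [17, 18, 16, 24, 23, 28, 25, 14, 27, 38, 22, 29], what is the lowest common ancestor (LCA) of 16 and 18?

Tree insertion order: [17, 18, 16, 24, 23, 28, 25, 14, 27, 38, 22, 29]
Tree (level-order array): [17, 16, 18, 14, None, None, 24, None, None, 23, 28, 22, None, 25, 38, None, None, None, 27, 29]
In a BST, the LCA of p=16, q=18 is the first node v on the
root-to-leaf path with p <= v <= q (go left if both < v, right if both > v).
Walk from root:
  at 17: 16 <= 17 <= 18, this is the LCA
LCA = 17


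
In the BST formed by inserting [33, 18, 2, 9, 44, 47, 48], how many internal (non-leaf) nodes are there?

Tree built from: [33, 18, 2, 9, 44, 47, 48]
Tree (level-order array): [33, 18, 44, 2, None, None, 47, None, 9, None, 48]
Rule: An internal node has at least one child.
Per-node child counts:
  node 33: 2 child(ren)
  node 18: 1 child(ren)
  node 2: 1 child(ren)
  node 9: 0 child(ren)
  node 44: 1 child(ren)
  node 47: 1 child(ren)
  node 48: 0 child(ren)
Matching nodes: [33, 18, 2, 44, 47]
Count of internal (non-leaf) nodes: 5


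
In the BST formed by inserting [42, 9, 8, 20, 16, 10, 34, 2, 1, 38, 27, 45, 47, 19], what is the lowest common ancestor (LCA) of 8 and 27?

Tree insertion order: [42, 9, 8, 20, 16, 10, 34, 2, 1, 38, 27, 45, 47, 19]
Tree (level-order array): [42, 9, 45, 8, 20, None, 47, 2, None, 16, 34, None, None, 1, None, 10, 19, 27, 38]
In a BST, the LCA of p=8, q=27 is the first node v on the
root-to-leaf path with p <= v <= q (go left if both < v, right if both > v).
Walk from root:
  at 42: both 8 and 27 < 42, go left
  at 9: 8 <= 9 <= 27, this is the LCA
LCA = 9


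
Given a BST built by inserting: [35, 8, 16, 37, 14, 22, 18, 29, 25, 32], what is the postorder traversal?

Tree insertion order: [35, 8, 16, 37, 14, 22, 18, 29, 25, 32]
Tree (level-order array): [35, 8, 37, None, 16, None, None, 14, 22, None, None, 18, 29, None, None, 25, 32]
Postorder traversal: [14, 18, 25, 32, 29, 22, 16, 8, 37, 35]


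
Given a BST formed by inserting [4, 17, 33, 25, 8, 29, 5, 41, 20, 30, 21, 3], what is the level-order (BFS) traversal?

Tree insertion order: [4, 17, 33, 25, 8, 29, 5, 41, 20, 30, 21, 3]
Tree (level-order array): [4, 3, 17, None, None, 8, 33, 5, None, 25, 41, None, None, 20, 29, None, None, None, 21, None, 30]
BFS from the root, enqueuing left then right child of each popped node:
  queue [4] -> pop 4, enqueue [3, 17], visited so far: [4]
  queue [3, 17] -> pop 3, enqueue [none], visited so far: [4, 3]
  queue [17] -> pop 17, enqueue [8, 33], visited so far: [4, 3, 17]
  queue [8, 33] -> pop 8, enqueue [5], visited so far: [4, 3, 17, 8]
  queue [33, 5] -> pop 33, enqueue [25, 41], visited so far: [4, 3, 17, 8, 33]
  queue [5, 25, 41] -> pop 5, enqueue [none], visited so far: [4, 3, 17, 8, 33, 5]
  queue [25, 41] -> pop 25, enqueue [20, 29], visited so far: [4, 3, 17, 8, 33, 5, 25]
  queue [41, 20, 29] -> pop 41, enqueue [none], visited so far: [4, 3, 17, 8, 33, 5, 25, 41]
  queue [20, 29] -> pop 20, enqueue [21], visited so far: [4, 3, 17, 8, 33, 5, 25, 41, 20]
  queue [29, 21] -> pop 29, enqueue [30], visited so far: [4, 3, 17, 8, 33, 5, 25, 41, 20, 29]
  queue [21, 30] -> pop 21, enqueue [none], visited so far: [4, 3, 17, 8, 33, 5, 25, 41, 20, 29, 21]
  queue [30] -> pop 30, enqueue [none], visited so far: [4, 3, 17, 8, 33, 5, 25, 41, 20, 29, 21, 30]
Result: [4, 3, 17, 8, 33, 5, 25, 41, 20, 29, 21, 30]


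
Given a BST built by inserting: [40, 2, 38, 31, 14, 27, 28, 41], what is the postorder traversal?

Tree insertion order: [40, 2, 38, 31, 14, 27, 28, 41]
Tree (level-order array): [40, 2, 41, None, 38, None, None, 31, None, 14, None, None, 27, None, 28]
Postorder traversal: [28, 27, 14, 31, 38, 2, 41, 40]


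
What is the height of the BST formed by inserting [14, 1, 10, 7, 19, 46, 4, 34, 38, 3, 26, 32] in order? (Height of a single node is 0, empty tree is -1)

Insertion order: [14, 1, 10, 7, 19, 46, 4, 34, 38, 3, 26, 32]
Tree (level-order array): [14, 1, 19, None, 10, None, 46, 7, None, 34, None, 4, None, 26, 38, 3, None, None, 32]
Compute height bottom-up (empty subtree = -1):
  height(3) = 1 + max(-1, -1) = 0
  height(4) = 1 + max(0, -1) = 1
  height(7) = 1 + max(1, -1) = 2
  height(10) = 1 + max(2, -1) = 3
  height(1) = 1 + max(-1, 3) = 4
  height(32) = 1 + max(-1, -1) = 0
  height(26) = 1 + max(-1, 0) = 1
  height(38) = 1 + max(-1, -1) = 0
  height(34) = 1 + max(1, 0) = 2
  height(46) = 1 + max(2, -1) = 3
  height(19) = 1 + max(-1, 3) = 4
  height(14) = 1 + max(4, 4) = 5
Height = 5


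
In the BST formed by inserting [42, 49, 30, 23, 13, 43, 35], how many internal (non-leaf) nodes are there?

Tree built from: [42, 49, 30, 23, 13, 43, 35]
Tree (level-order array): [42, 30, 49, 23, 35, 43, None, 13]
Rule: An internal node has at least one child.
Per-node child counts:
  node 42: 2 child(ren)
  node 30: 2 child(ren)
  node 23: 1 child(ren)
  node 13: 0 child(ren)
  node 35: 0 child(ren)
  node 49: 1 child(ren)
  node 43: 0 child(ren)
Matching nodes: [42, 30, 23, 49]
Count of internal (non-leaf) nodes: 4


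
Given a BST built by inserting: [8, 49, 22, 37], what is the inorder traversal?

Tree insertion order: [8, 49, 22, 37]
Tree (level-order array): [8, None, 49, 22, None, None, 37]
Inorder traversal: [8, 22, 37, 49]


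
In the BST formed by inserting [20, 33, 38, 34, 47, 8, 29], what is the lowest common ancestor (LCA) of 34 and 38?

Tree insertion order: [20, 33, 38, 34, 47, 8, 29]
Tree (level-order array): [20, 8, 33, None, None, 29, 38, None, None, 34, 47]
In a BST, the LCA of p=34, q=38 is the first node v on the
root-to-leaf path with p <= v <= q (go left if both < v, right if both > v).
Walk from root:
  at 20: both 34 and 38 > 20, go right
  at 33: both 34 and 38 > 33, go right
  at 38: 34 <= 38 <= 38, this is the LCA
LCA = 38


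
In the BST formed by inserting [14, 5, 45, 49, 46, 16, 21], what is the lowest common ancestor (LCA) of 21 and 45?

Tree insertion order: [14, 5, 45, 49, 46, 16, 21]
Tree (level-order array): [14, 5, 45, None, None, 16, 49, None, 21, 46]
In a BST, the LCA of p=21, q=45 is the first node v on the
root-to-leaf path with p <= v <= q (go left if both < v, right if both > v).
Walk from root:
  at 14: both 21 and 45 > 14, go right
  at 45: 21 <= 45 <= 45, this is the LCA
LCA = 45


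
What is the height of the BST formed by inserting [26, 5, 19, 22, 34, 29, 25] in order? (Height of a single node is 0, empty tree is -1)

Insertion order: [26, 5, 19, 22, 34, 29, 25]
Tree (level-order array): [26, 5, 34, None, 19, 29, None, None, 22, None, None, None, 25]
Compute height bottom-up (empty subtree = -1):
  height(25) = 1 + max(-1, -1) = 0
  height(22) = 1 + max(-1, 0) = 1
  height(19) = 1 + max(-1, 1) = 2
  height(5) = 1 + max(-1, 2) = 3
  height(29) = 1 + max(-1, -1) = 0
  height(34) = 1 + max(0, -1) = 1
  height(26) = 1 + max(3, 1) = 4
Height = 4


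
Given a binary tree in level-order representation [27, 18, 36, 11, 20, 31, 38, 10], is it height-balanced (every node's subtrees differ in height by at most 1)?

Tree (level-order array): [27, 18, 36, 11, 20, 31, 38, 10]
Definition: a tree is height-balanced if, at every node, |h(left) - h(right)| <= 1 (empty subtree has height -1).
Bottom-up per-node check:
  node 10: h_left=-1, h_right=-1, diff=0 [OK], height=0
  node 11: h_left=0, h_right=-1, diff=1 [OK], height=1
  node 20: h_left=-1, h_right=-1, diff=0 [OK], height=0
  node 18: h_left=1, h_right=0, diff=1 [OK], height=2
  node 31: h_left=-1, h_right=-1, diff=0 [OK], height=0
  node 38: h_left=-1, h_right=-1, diff=0 [OK], height=0
  node 36: h_left=0, h_right=0, diff=0 [OK], height=1
  node 27: h_left=2, h_right=1, diff=1 [OK], height=3
All nodes satisfy the balance condition.
Result: Balanced


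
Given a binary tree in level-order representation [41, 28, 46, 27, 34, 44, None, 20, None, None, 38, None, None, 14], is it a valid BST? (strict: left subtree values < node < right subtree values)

Level-order array: [41, 28, 46, 27, 34, 44, None, 20, None, None, 38, None, None, 14]
Validate using subtree bounds (lo, hi): at each node, require lo < value < hi,
then recurse left with hi=value and right with lo=value.
Preorder trace (stopping at first violation):
  at node 41 with bounds (-inf, +inf): OK
  at node 28 with bounds (-inf, 41): OK
  at node 27 with bounds (-inf, 28): OK
  at node 20 with bounds (-inf, 27): OK
  at node 14 with bounds (-inf, 20): OK
  at node 34 with bounds (28, 41): OK
  at node 38 with bounds (34, 41): OK
  at node 46 with bounds (41, +inf): OK
  at node 44 with bounds (41, 46): OK
No violation found at any node.
Result: Valid BST


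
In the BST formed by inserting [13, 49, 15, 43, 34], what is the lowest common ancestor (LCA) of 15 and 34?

Tree insertion order: [13, 49, 15, 43, 34]
Tree (level-order array): [13, None, 49, 15, None, None, 43, 34]
In a BST, the LCA of p=15, q=34 is the first node v on the
root-to-leaf path with p <= v <= q (go left if both < v, right if both > v).
Walk from root:
  at 13: both 15 and 34 > 13, go right
  at 49: both 15 and 34 < 49, go left
  at 15: 15 <= 15 <= 34, this is the LCA
LCA = 15


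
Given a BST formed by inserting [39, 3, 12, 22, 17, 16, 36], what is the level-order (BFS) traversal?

Tree insertion order: [39, 3, 12, 22, 17, 16, 36]
Tree (level-order array): [39, 3, None, None, 12, None, 22, 17, 36, 16]
BFS from the root, enqueuing left then right child of each popped node:
  queue [39] -> pop 39, enqueue [3], visited so far: [39]
  queue [3] -> pop 3, enqueue [12], visited so far: [39, 3]
  queue [12] -> pop 12, enqueue [22], visited so far: [39, 3, 12]
  queue [22] -> pop 22, enqueue [17, 36], visited so far: [39, 3, 12, 22]
  queue [17, 36] -> pop 17, enqueue [16], visited so far: [39, 3, 12, 22, 17]
  queue [36, 16] -> pop 36, enqueue [none], visited so far: [39, 3, 12, 22, 17, 36]
  queue [16] -> pop 16, enqueue [none], visited so far: [39, 3, 12, 22, 17, 36, 16]
Result: [39, 3, 12, 22, 17, 36, 16]


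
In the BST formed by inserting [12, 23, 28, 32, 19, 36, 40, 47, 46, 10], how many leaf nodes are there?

Tree built from: [12, 23, 28, 32, 19, 36, 40, 47, 46, 10]
Tree (level-order array): [12, 10, 23, None, None, 19, 28, None, None, None, 32, None, 36, None, 40, None, 47, 46]
Rule: A leaf has 0 children.
Per-node child counts:
  node 12: 2 child(ren)
  node 10: 0 child(ren)
  node 23: 2 child(ren)
  node 19: 0 child(ren)
  node 28: 1 child(ren)
  node 32: 1 child(ren)
  node 36: 1 child(ren)
  node 40: 1 child(ren)
  node 47: 1 child(ren)
  node 46: 0 child(ren)
Matching nodes: [10, 19, 46]
Count of leaf nodes: 3


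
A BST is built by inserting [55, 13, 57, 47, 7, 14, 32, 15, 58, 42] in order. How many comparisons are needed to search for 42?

Search path for 42: 55 -> 13 -> 47 -> 14 -> 32 -> 42
Found: True
Comparisons: 6


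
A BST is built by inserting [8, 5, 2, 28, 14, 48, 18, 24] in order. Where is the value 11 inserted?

Starting tree (level order): [8, 5, 28, 2, None, 14, 48, None, None, None, 18, None, None, None, 24]
Insertion path: 8 -> 28 -> 14
Result: insert 11 as left child of 14
Final tree (level order): [8, 5, 28, 2, None, 14, 48, None, None, 11, 18, None, None, None, None, None, 24]


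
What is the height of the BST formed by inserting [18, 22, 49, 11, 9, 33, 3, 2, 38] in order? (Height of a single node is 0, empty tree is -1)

Insertion order: [18, 22, 49, 11, 9, 33, 3, 2, 38]
Tree (level-order array): [18, 11, 22, 9, None, None, 49, 3, None, 33, None, 2, None, None, 38]
Compute height bottom-up (empty subtree = -1):
  height(2) = 1 + max(-1, -1) = 0
  height(3) = 1 + max(0, -1) = 1
  height(9) = 1 + max(1, -1) = 2
  height(11) = 1 + max(2, -1) = 3
  height(38) = 1 + max(-1, -1) = 0
  height(33) = 1 + max(-1, 0) = 1
  height(49) = 1 + max(1, -1) = 2
  height(22) = 1 + max(-1, 2) = 3
  height(18) = 1 + max(3, 3) = 4
Height = 4


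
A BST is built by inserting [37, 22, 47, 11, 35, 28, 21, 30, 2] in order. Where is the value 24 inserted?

Starting tree (level order): [37, 22, 47, 11, 35, None, None, 2, 21, 28, None, None, None, None, None, None, 30]
Insertion path: 37 -> 22 -> 35 -> 28
Result: insert 24 as left child of 28
Final tree (level order): [37, 22, 47, 11, 35, None, None, 2, 21, 28, None, None, None, None, None, 24, 30]


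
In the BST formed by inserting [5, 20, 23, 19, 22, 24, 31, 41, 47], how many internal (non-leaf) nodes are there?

Tree built from: [5, 20, 23, 19, 22, 24, 31, 41, 47]
Tree (level-order array): [5, None, 20, 19, 23, None, None, 22, 24, None, None, None, 31, None, 41, None, 47]
Rule: An internal node has at least one child.
Per-node child counts:
  node 5: 1 child(ren)
  node 20: 2 child(ren)
  node 19: 0 child(ren)
  node 23: 2 child(ren)
  node 22: 0 child(ren)
  node 24: 1 child(ren)
  node 31: 1 child(ren)
  node 41: 1 child(ren)
  node 47: 0 child(ren)
Matching nodes: [5, 20, 23, 24, 31, 41]
Count of internal (non-leaf) nodes: 6
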